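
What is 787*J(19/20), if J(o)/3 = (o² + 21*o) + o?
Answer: 20590281/400 ≈ 51476.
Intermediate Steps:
J(o) = 3*o² + 66*o (J(o) = 3*((o² + 21*o) + o) = 3*(o² + 22*o) = 3*o² + 66*o)
787*J(19/20) = 787*(3*(19/20)*(22 + 19/20)) = 787*(3*(19/20)*(459/20)) = 787*(26163/400) = 20590281/400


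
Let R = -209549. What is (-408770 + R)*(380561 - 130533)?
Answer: -154597062932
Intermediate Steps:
(-408770 + R)*(380561 - 130533) = (-408770 - 209549)*(380561 - 130533) = -618319*250028 = -154597062932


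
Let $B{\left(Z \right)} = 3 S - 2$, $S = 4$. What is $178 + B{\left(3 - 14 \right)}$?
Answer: $188$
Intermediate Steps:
$B{\left(Z \right)} = 10$ ($B{\left(Z \right)} = 3 \cdot 4 - 2 = 12 - 2 = 10$)
$178 + B{\left(3 - 14 \right)} = 178 + 10 = 188$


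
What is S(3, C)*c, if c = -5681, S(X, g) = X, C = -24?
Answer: -17043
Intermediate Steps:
S(3, C)*c = 3*(-5681) = -17043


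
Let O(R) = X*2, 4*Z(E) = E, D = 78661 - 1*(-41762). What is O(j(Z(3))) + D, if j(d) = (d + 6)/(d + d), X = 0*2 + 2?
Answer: 120427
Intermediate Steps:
D = 120423 (D = 78661 + 41762 = 120423)
X = 2 (X = 0 + 2 = 2)
Z(E) = E/4
j(d) = (6 + d)/(2*d) (j(d) = (6 + d)/((2*d)) = (6 + d)*(1/(2*d)) = (6 + d)/(2*d))
O(R) = 4 (O(R) = 2*2 = 4)
O(j(Z(3))) + D = 4 + 120423 = 120427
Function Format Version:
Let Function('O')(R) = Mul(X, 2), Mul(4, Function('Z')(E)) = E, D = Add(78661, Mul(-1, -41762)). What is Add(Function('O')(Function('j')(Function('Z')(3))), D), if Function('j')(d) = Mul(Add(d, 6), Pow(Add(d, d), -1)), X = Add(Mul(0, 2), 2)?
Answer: 120427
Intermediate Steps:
D = 120423 (D = Add(78661, 41762) = 120423)
X = 2 (X = Add(0, 2) = 2)
Function('Z')(E) = Mul(Rational(1, 4), E)
Function('j')(d) = Mul(Rational(1, 2), Pow(d, -1), Add(6, d)) (Function('j')(d) = Mul(Add(6, d), Pow(Mul(2, d), -1)) = Mul(Add(6, d), Mul(Rational(1, 2), Pow(d, -1))) = Mul(Rational(1, 2), Pow(d, -1), Add(6, d)))
Function('O')(R) = 4 (Function('O')(R) = Mul(2, 2) = 4)
Add(Function('O')(Function('j')(Function('Z')(3))), D) = Add(4, 120423) = 120427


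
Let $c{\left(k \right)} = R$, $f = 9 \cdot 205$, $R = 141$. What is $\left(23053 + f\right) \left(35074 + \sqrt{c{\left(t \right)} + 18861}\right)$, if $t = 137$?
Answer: $873272452 + 24898 \sqrt{19002} \approx 8.767 \cdot 10^{8}$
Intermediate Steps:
$f = 1845$
$c{\left(k \right)} = 141$
$\left(23053 + f\right) \left(35074 + \sqrt{c{\left(t \right)} + 18861}\right) = \left(23053 + 1845\right) \left(35074 + \sqrt{141 + 18861}\right) = 24898 \left(35074 + \sqrt{19002}\right) = 873272452 + 24898 \sqrt{19002}$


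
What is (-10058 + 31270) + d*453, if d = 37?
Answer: 37973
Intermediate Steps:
(-10058 + 31270) + d*453 = (-10058 + 31270) + 37*453 = 21212 + 16761 = 37973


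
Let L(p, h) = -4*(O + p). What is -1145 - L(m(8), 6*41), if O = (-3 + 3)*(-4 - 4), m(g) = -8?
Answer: -1177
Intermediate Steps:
O = 0 (O = 0*(-8) = 0)
L(p, h) = -4*p (L(p, h) = -4*(0 + p) = -4*p)
-1145 - L(m(8), 6*41) = -1145 - (-4)*(-8) = -1145 - 1*32 = -1145 - 32 = -1177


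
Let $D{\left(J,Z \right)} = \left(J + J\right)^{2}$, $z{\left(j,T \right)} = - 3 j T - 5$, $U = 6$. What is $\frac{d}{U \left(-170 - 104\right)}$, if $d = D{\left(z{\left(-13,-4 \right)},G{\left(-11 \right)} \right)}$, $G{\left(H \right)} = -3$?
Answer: $- \frac{25921}{411} \approx -63.068$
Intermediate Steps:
$z{\left(j,T \right)} = -5 - 3 T j$ ($z{\left(j,T \right)} = - 3 T j - 5 = -5 - 3 T j$)
$D{\left(J,Z \right)} = 4 J^{2}$ ($D{\left(J,Z \right)} = \left(2 J\right)^{2} = 4 J^{2}$)
$d = 103684$ ($d = 4 \left(-5 - \left(-12\right) \left(-13\right)\right)^{2} = 4 \left(-5 - 156\right)^{2} = 4 \left(-161\right)^{2} = 4 \cdot 25921 = 103684$)
$\frac{d}{U \left(-170 - 104\right)} = \frac{103684}{6 \left(-170 - 104\right)} = \frac{103684}{6 \left(-274\right)} = \frac{103684}{-1644} = 103684 \left(- \frac{1}{1644}\right) = - \frac{25921}{411}$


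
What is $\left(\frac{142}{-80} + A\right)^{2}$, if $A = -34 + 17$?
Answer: $\frac{564001}{1600} \approx 352.5$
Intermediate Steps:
$A = -17$
$\left(\frac{142}{-80} + A\right)^{2} = \left(\frac{142}{-80} - 17\right)^{2} = \left(142 \left(- \frac{1}{80}\right) - 17\right)^{2} = \left(- \frac{71}{40} - 17\right)^{2} = \left(- \frac{751}{40}\right)^{2} = \frac{564001}{1600}$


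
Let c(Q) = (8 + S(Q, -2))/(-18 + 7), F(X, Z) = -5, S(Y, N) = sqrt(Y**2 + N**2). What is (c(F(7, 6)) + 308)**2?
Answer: (3380 - sqrt(29))**2/121 ≈ 94116.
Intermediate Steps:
S(Y, N) = sqrt(N**2 + Y**2)
c(Q) = -8/11 - sqrt(4 + Q**2)/11 (c(Q) = (8 + sqrt((-2)**2 + Q**2))/(-18 + 7) = (8 + sqrt(4 + Q**2))/(-11) = (8 + sqrt(4 + Q**2))*(-1/11) = -8/11 - sqrt(4 + Q**2)/11)
(c(F(7, 6)) + 308)**2 = ((-8/11 - sqrt(4 + (-5)**2)/11) + 308)**2 = ((-8/11 - sqrt(4 + 25)/11) + 308)**2 = ((-8/11 - sqrt(29)/11) + 308)**2 = (3380/11 - sqrt(29)/11)**2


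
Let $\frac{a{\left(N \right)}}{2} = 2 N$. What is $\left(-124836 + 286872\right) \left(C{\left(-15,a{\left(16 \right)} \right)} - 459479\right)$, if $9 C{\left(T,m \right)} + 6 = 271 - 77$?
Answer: $-74448754492$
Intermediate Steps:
$a{\left(N \right)} = 4 N$ ($a{\left(N \right)} = 2 \cdot 2 N = 4 N$)
$C{\left(T,m \right)} = \frac{188}{9}$ ($C{\left(T,m \right)} = - \frac{2}{3} + \frac{271 - 77}{9} = - \frac{2}{3} + \frac{1}{9} \cdot 194 = - \frac{2}{3} + \frac{194}{9} = \frac{188}{9}$)
$\left(-124836 + 286872\right) \left(C{\left(-15,a{\left(16 \right)} \right)} - 459479\right) = \left(-124836 + 286872\right) \left(\frac{188}{9} - 459479\right) = 162036 \left(- \frac{4135123}{9}\right) = -74448754492$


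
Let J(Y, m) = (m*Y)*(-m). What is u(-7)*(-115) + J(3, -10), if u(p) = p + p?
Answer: 1310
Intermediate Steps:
u(p) = 2*p
J(Y, m) = -Y*m² (J(Y, m) = (Y*m)*(-m) = -Y*m²)
u(-7)*(-115) + J(3, -10) = (2*(-7))*(-115) - 1*3*(-10)² = -14*(-115) - 1*3*100 = 1610 - 300 = 1310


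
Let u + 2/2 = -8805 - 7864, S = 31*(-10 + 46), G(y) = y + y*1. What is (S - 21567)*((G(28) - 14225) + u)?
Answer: 630688389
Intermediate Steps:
G(y) = 2*y (G(y) = y + y = 2*y)
S = 1116 (S = 31*36 = 1116)
u = -16670 (u = -1 + (-8805 - 7864) = -1 - 16669 = -16670)
(S - 21567)*((G(28) - 14225) + u) = (1116 - 21567)*((2*28 - 14225) - 16670) = -20451*((56 - 14225) - 16670) = -20451*(-14169 - 16670) = -20451*(-30839) = 630688389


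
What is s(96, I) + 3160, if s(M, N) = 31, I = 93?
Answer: 3191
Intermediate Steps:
s(96, I) + 3160 = 31 + 3160 = 3191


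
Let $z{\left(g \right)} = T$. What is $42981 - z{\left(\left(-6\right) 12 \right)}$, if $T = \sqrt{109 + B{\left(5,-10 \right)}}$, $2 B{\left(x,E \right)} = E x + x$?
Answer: $42981 - \frac{\sqrt{346}}{2} \approx 42972.0$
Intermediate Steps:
$B{\left(x,E \right)} = \frac{x}{2} + \frac{E x}{2}$ ($B{\left(x,E \right)} = \frac{E x + x}{2} = \frac{x + E x}{2} = \frac{x}{2} + \frac{E x}{2}$)
$T = \frac{\sqrt{346}}{2}$ ($T = \sqrt{109 + \frac{1}{2} \cdot 5 \left(1 - 10\right)} = \sqrt{109 + \frac{1}{2} \cdot 5 \left(-9\right)} = \sqrt{109 - \frac{45}{2}} = \sqrt{\frac{173}{2}} = \frac{\sqrt{346}}{2} \approx 9.3005$)
$z{\left(g \right)} = \frac{\sqrt{346}}{2}$
$42981 - z{\left(\left(-6\right) 12 \right)} = 42981 - \frac{\sqrt{346}}{2}$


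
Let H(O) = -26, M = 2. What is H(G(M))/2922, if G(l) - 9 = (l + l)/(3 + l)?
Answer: -13/1461 ≈ -0.0088980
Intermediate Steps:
G(l) = 9 + 2*l/(3 + l) (G(l) = 9 + (l + l)/(3 + l) = 9 + (2*l)/(3 + l) = 9 + 2*l/(3 + l))
H(G(M))/2922 = -26/2922 = -26*1/2922 = -13/1461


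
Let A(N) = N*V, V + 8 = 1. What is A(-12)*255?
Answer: 21420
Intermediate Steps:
V = -7 (V = -8 + 1 = -7)
A(N) = -7*N (A(N) = N*(-7) = -7*N)
A(-12)*255 = -7*(-12)*255 = 84*255 = 21420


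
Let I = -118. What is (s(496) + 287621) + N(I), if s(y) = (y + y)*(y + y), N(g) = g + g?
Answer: 1271449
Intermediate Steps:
N(g) = 2*g
s(y) = 4*y**2 (s(y) = (2*y)*(2*y) = 4*y**2)
(s(496) + 287621) + N(I) = (4*496**2 + 287621) + 2*(-118) = (4*246016 + 287621) - 236 = (984064 + 287621) - 236 = 1271685 - 236 = 1271449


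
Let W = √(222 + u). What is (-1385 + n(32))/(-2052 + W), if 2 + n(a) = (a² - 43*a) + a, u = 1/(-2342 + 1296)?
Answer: 3663891144/4404164173 + 11949*√4956994/4404164173 ≈ 0.83796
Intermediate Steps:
u = -1/1046 (u = 1/(-1046) = -1/1046 ≈ -0.00095602)
n(a) = -2 + a² - 42*a (n(a) = -2 + ((a² - 43*a) + a) = -2 + (a² - 42*a) = -2 + a² - 42*a)
W = 7*√4956994/1046 (W = √(222 - 1/1046) = √(232211/1046) = 7*√4956994/1046 ≈ 14.900)
(-1385 + n(32))/(-2052 + W) = (-1385 + (-2 + 32² - 42*32))/(-2052 + 7*√4956994/1046) = (-1385 + (-2 + 1024 - 1344))/(-2052 + 7*√4956994/1046) = (-1385 - 322)/(-2052 + 7*√4956994/1046) = -1707/(-2052 + 7*√4956994/1046)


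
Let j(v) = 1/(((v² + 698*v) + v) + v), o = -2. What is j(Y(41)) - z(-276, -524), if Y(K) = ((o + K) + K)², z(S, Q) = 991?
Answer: -45031039999/45440000 ≈ -991.00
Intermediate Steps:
Y(K) = (-2 + 2*K)² (Y(K) = ((-2 + K) + K)² = (-2 + 2*K)²)
j(v) = 1/(v² + 700*v) (j(v) = 1/((v² + 699*v) + v) = 1/(v² + 700*v))
j(Y(41)) - z(-276, -524) = 1/(((4*(-1 + 41)²))*(700 + 4*(-1 + 41)²)) - 1*991 = 1/(((4*40²))*(700 + 4*40²)) - 991 = 1/(((4*1600))*(700 + 4*1600)) - 991 = 1/(6400*(700 + 6400)) - 991 = (1/6400)/7100 - 991 = (1/6400)*(1/7100) - 991 = 1/45440000 - 991 = -45031039999/45440000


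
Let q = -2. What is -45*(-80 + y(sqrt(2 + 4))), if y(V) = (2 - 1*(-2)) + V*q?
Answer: 3420 + 90*sqrt(6) ≈ 3640.5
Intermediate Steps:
y(V) = 4 - 2*V (y(V) = (2 - 1*(-2)) + V*(-2) = (2 + 2) - 2*V = 4 - 2*V)
-45*(-80 + y(sqrt(2 + 4))) = -45*(-80 + (4 - 2*sqrt(2 + 4))) = -45*(-80 + (4 - 2*sqrt(6))) = -45*(-76 - 2*sqrt(6)) = 3420 + 90*sqrt(6)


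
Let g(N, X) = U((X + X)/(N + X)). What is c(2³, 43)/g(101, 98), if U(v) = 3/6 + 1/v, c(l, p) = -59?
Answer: -11564/297 ≈ -38.936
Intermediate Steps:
U(v) = ½ + 1/v (U(v) = 3*(⅙) + 1/v = ½ + 1/v)
g(N, X) = (2 + 2*X/(N + X))*(N + X)/(4*X) (g(N, X) = (2 + (X + X)/(N + X))/(2*(((X + X)/(N + X)))) = (2 + (2*X)/(N + X))/(2*(((2*X)/(N + X)))) = (2 + 2*X/(N + X))/(2*((2*X/(N + X)))) = ((N + X)/(2*X))*(2 + 2*X/(N + X))/2 = (2 + 2*X/(N + X))*(N + X)/(4*X))
c(2³, 43)/g(101, 98) = -59*98/(98 + (½)*101) = -59*98/(98 + 101/2) = -59/((1/98)*(297/2)) = -59/297/196 = -59*196/297 = -11564/297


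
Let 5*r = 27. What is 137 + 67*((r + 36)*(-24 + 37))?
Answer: 180982/5 ≈ 36196.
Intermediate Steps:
r = 27/5 (r = (⅕)*27 = 27/5 ≈ 5.4000)
137 + 67*((r + 36)*(-24 + 37)) = 137 + 67*((27/5 + 36)*(-24 + 37)) = 137 + 67*((207/5)*13) = 137 + 67*(2691/5) = 137 + 180297/5 = 180982/5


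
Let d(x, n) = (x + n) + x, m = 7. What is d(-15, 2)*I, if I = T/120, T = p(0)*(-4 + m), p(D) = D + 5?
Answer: -7/2 ≈ -3.5000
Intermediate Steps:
p(D) = 5 + D
d(x, n) = n + 2*x (d(x, n) = (n + x) + x = n + 2*x)
T = 15 (T = (5 + 0)*(-4 + 7) = 5*3 = 15)
I = ⅛ (I = 15/120 = 15*(1/120) = ⅛ ≈ 0.12500)
d(-15, 2)*I = (2 + 2*(-15))*(⅛) = (2 - 30)*(⅛) = -28*⅛ = -7/2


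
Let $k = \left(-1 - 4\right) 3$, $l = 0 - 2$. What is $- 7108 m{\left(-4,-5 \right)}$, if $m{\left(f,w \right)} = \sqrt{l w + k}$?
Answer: $- 7108 i \sqrt{5} \approx - 15894.0 i$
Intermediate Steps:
$l = -2$ ($l = 0 - 2 = -2$)
$k = -15$ ($k = \left(-5\right) 3 = -15$)
$m{\left(f,w \right)} = \sqrt{-15 - 2 w}$ ($m{\left(f,w \right)} = \sqrt{- 2 w - 15} = \sqrt{-15 - 2 w}$)
$- 7108 m{\left(-4,-5 \right)} = - 7108 \sqrt{-15 - -10} = - 7108 \sqrt{-15 + 10} = - 7108 \sqrt{-5} = - 7108 i \sqrt{5}$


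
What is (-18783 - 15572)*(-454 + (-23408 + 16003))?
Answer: 269995945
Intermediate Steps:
(-18783 - 15572)*(-454 + (-23408 + 16003)) = -34355*(-454 - 7405) = -34355*(-7859) = 269995945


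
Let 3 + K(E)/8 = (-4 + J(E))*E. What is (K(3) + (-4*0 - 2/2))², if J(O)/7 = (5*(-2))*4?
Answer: 46799281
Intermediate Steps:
J(O) = -280 (J(O) = 7*((5*(-2))*4) = 7*(-10*4) = 7*(-40) = -280)
K(E) = -24 - 2272*E (K(E) = -24 + 8*((-4 - 280)*E) = -24 + 8*(-284*E) = -24 - 2272*E)
(K(3) + (-4*0 - 2/2))² = ((-24 - 2272*3) + (-4*0 - 2/2))² = ((-24 - 6816) + (0 - 2*½))² = (-6840 + (0 - 1))² = (-6840 - 1)² = (-6841)² = 46799281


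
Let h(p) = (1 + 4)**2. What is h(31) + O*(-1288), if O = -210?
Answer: 270505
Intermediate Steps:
h(p) = 25 (h(p) = 5**2 = 25)
h(31) + O*(-1288) = 25 - 210*(-1288) = 25 + 270480 = 270505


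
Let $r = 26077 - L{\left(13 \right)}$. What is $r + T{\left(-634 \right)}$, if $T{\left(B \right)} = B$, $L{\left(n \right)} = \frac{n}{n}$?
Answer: $25442$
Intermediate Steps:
$L{\left(n \right)} = 1$
$r = 26076$ ($r = 26077 - 1 = 26076$)
$r + T{\left(-634 \right)} = 26076 - 634 = 25442$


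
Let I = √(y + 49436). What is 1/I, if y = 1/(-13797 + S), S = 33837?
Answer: 2*√4963394179410/990697441 ≈ 0.0044976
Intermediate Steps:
y = 1/20040 (y = 1/(-13797 + 33837) = 1/20040 ≈ 4.9900e-5)
I = √4963394179410/10020 (I = √(1/20040 + 49436) = √(990697441/20040) = √4963394179410/10020 ≈ 222.34)
1/I = 1/(√4963394179410/10020) = 2*√4963394179410/990697441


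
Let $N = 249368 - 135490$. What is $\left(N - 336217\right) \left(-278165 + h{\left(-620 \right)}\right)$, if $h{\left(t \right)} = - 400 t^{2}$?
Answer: $34248691567935$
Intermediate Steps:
$N = 113878$ ($N = 249368 - 135490 = 113878$)
$\left(N - 336217\right) \left(-278165 + h{\left(-620 \right)}\right) = \left(113878 - 336217\right) \left(-278165 - 400 \left(-620\right)^{2}\right) = - 222339 \left(-278165 - 153760000\right) = \left(-222339\right) \left(-154038165\right) = 34248691567935$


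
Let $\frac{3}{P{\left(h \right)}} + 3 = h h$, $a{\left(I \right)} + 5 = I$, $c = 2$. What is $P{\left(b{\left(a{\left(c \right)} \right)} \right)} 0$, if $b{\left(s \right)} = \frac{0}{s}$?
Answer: $0$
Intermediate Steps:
$a{\left(I \right)} = -5 + I$
$b{\left(s \right)} = 0$
$P{\left(h \right)} = \frac{3}{-3 + h^{2}}$ ($P{\left(h \right)} = \frac{3}{-3 + h h} = \frac{3}{-3 + h^{2}}$)
$P{\left(b{\left(a{\left(c \right)} \right)} \right)} 0 = \frac{3}{-3 + 0^{2}} \cdot 0 = \frac{3}{-3 + 0} \cdot 0 = \frac{3}{-3} \cdot 0 = 3 \left(- \frac{1}{3}\right) 0 = \left(-1\right) 0 = 0$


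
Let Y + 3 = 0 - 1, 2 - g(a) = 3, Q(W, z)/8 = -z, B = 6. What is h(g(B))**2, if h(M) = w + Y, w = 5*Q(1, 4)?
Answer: 26896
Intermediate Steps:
Q(W, z) = -8*z (Q(W, z) = 8*(-z) = -8*z)
g(a) = -1 (g(a) = 2 - 1*3 = 2 - 3 = -1)
w = -160 (w = 5*(-8*4) = 5*(-32) = -160)
Y = -4 (Y = -3 + (0 - 1) = -3 - 1 = -4)
h(M) = -164 (h(M) = -160 - 4 = -164)
h(g(B))**2 = (-164)**2 = 26896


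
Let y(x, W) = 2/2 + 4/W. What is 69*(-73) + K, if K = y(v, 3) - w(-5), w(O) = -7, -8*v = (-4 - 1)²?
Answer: -15083/3 ≈ -5027.7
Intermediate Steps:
v = -25/8 (v = -(-4 - 1)²/8 = -⅛*(-5)² = -⅛*25 = -25/8 ≈ -3.1250)
y(x, W) = 1 + 4/W (y(x, W) = 2*(½) + 4/W = 1 + 4/W)
K = 28/3 (K = (4 + 3)/3 - 1*(-7) = (⅓)*7 + 7 = 7/3 + 7 = 28/3 ≈ 9.3333)
69*(-73) + K = 69*(-73) + 28/3 = -5037 + 28/3 = -15083/3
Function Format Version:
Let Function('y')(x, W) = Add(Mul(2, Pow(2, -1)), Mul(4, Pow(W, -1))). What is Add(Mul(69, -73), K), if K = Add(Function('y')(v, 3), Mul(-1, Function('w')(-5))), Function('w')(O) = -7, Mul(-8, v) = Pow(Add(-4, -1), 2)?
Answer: Rational(-15083, 3) ≈ -5027.7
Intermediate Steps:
v = Rational(-25, 8) (v = Mul(Rational(-1, 8), Pow(Add(-4, -1), 2)) = Mul(Rational(-1, 8), Pow(-5, 2)) = Mul(Rational(-1, 8), 25) = Rational(-25, 8) ≈ -3.1250)
Function('y')(x, W) = Add(1, Mul(4, Pow(W, -1))) (Function('y')(x, W) = Add(Mul(2, Rational(1, 2)), Mul(4, Pow(W, -1))) = Add(1, Mul(4, Pow(W, -1))))
K = Rational(28, 3) (K = Add(Mul(Pow(3, -1), Add(4, 3)), Mul(-1, -7)) = Add(Mul(Rational(1, 3), 7), 7) = Add(Rational(7, 3), 7) = Rational(28, 3) ≈ 9.3333)
Add(Mul(69, -73), K) = Add(Mul(69, -73), Rational(28, 3)) = Add(-5037, Rational(28, 3)) = Rational(-15083, 3)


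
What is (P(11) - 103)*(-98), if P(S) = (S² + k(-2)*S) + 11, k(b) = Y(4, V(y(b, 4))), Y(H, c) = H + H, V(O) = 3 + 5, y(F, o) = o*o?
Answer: -11466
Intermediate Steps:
y(F, o) = o²
V(O) = 8
Y(H, c) = 2*H
k(b) = 8 (k(b) = 2*4 = 8)
P(S) = 11 + S² + 8*S (P(S) = (S² + 8*S) + 11 = 11 + S² + 8*S)
(P(11) - 103)*(-98) = ((11 + 11² + 8*11) - 103)*(-98) = ((11 + 121 + 88) - 103)*(-98) = (220 - 103)*(-98) = 117*(-98) = -11466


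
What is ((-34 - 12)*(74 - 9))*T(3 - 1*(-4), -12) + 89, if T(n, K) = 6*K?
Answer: 215369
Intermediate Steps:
((-34 - 12)*(74 - 9))*T(3 - 1*(-4), -12) + 89 = ((-34 - 12)*(74 - 9))*(6*(-12)) + 89 = -46*65*(-72) + 89 = -2990*(-72) + 89 = 215280 + 89 = 215369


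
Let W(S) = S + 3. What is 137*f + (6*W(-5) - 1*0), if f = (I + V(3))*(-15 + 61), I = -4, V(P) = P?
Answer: -6314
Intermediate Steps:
W(S) = 3 + S
f = -46 (f = (-4 + 3)*(-15 + 61) = -1*46 = -46)
137*f + (6*W(-5) - 1*0) = 137*(-46) + (6*(3 - 5) - 1*0) = -6302 + (6*(-2) + 0) = -6302 + (-12 + 0) = -6302 - 12 = -6314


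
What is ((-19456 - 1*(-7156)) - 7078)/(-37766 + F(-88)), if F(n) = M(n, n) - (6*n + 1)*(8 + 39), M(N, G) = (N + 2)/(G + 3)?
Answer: 1647130/1104659 ≈ 1.4911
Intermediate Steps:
M(N, G) = (2 + N)/(3 + G)
F(n) = -47 - 282*n + (2 + n)/(3 + n) (F(n) = (2 + n)/(3 + n) - (6*n + 1)*(8 + 39) = (2 + n)/(3 + n) - (1 + 6*n)*47 = (2 + n)/(3 + n) - (47 + 282*n) = (2 + n)/(3 + n) + (-47 - 282*n) = -47 - 282*n + (2 + n)/(3 + n))
((-19456 - 1*(-7156)) - 7078)/(-37766 + F(-88)) = ((-19456 - 1*(-7156)) - 7078)/(-37766 + (-139 - 892*(-88) - 282*(-88)²)/(3 - 88)) = ((-19456 + 7156) - 7078)/(-37766 + (-139 + 78496 - 282*7744)/(-85)) = (-12300 - 7078)/(-37766 - (-139 + 78496 - 2183808)/85) = -19378/(-37766 - 1/85*(-2105451)) = -19378/(-37766 + 2105451/85) = -19378/(-1104659/85) = -19378*(-85/1104659) = 1647130/1104659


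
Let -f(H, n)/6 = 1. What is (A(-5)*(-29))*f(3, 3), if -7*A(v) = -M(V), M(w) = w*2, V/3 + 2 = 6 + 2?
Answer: 6264/7 ≈ 894.86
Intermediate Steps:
V = 18 (V = -6 + 3*(6 + 2) = -6 + 3*8 = -6 + 24 = 18)
M(w) = 2*w
f(H, n) = -6 (f(H, n) = -6*1 = -6)
A(v) = 36/7 (A(v) = -(-1)*2*18/7 = -(-1)*36/7 = -1/7*(-36) = 36/7)
(A(-5)*(-29))*f(3, 3) = ((36/7)*(-29))*(-6) = -1044/7*(-6) = 6264/7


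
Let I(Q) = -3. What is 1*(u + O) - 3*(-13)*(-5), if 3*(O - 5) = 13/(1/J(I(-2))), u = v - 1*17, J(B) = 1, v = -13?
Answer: -647/3 ≈ -215.67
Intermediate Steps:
u = -30 (u = -13 - 1*17 = -13 - 17 = -30)
O = 28/3 (O = 5 + (13/(1/1))/3 = 5 + (13/1)/3 = 5 + (13*1)/3 = 5 + (⅓)*13 = 5 + 13/3 = 28/3 ≈ 9.3333)
1*(u + O) - 3*(-13)*(-5) = 1*(-30 + 28/3) - 3*(-13)*(-5) = 1*(-62/3) + 39*(-5) = -62/3 - 195 = -647/3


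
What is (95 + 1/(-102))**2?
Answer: 93876721/10404 ≈ 9023.1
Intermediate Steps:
(95 + 1/(-102))**2 = (95 - 1/102)**2 = (9689/102)**2 = 93876721/10404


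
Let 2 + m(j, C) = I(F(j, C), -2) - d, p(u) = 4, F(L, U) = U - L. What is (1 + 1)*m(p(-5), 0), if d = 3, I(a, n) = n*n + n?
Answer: -6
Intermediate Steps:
I(a, n) = n + n² (I(a, n) = n² + n = n + n²)
m(j, C) = -3 (m(j, C) = -2 + (-2*(1 - 2) - 1*3) = -2 + (-2*(-1) - 3) = -2 + (2 - 3) = -2 - 1 = -3)
(1 + 1)*m(p(-5), 0) = (1 + 1)*(-3) = 2*(-3) = -6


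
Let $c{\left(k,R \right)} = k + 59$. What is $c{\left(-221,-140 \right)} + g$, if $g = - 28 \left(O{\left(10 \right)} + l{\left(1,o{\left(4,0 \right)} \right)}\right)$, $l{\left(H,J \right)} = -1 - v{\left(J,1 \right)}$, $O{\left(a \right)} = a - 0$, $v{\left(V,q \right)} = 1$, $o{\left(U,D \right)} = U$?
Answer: $-386$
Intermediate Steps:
$O{\left(a \right)} = a$ ($O{\left(a \right)} = a + 0 = a$)
$l{\left(H,J \right)} = -2$ ($l{\left(H,J \right)} = -1 - 1 = -2$)
$c{\left(k,R \right)} = 59 + k$
$g = -224$ ($g = - 28 \left(10 - 2\right) = \left(-28\right) 8 = -224$)
$c{\left(-221,-140 \right)} + g = \left(59 - 221\right) - 224 = -162 - 224 = -386$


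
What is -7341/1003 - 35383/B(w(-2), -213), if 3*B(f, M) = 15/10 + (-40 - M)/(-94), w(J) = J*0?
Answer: 5003852553/16048 ≈ 3.1181e+5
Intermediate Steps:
w(J) = 0
B(f, M) = 181/282 + M/282 (B(f, M) = (15/10 + (-40 - M)/(-94))/3 = (15*(⅒) + (-40 - M)*(-1/94))/3 = (3/2 + (20/47 + M/94))/3 = (181/94 + M/94)/3 = 181/282 + M/282)
-7341/1003 - 35383/B(w(-2), -213) = -7341/1003 - 35383/(181/282 + (1/282)*(-213)) = -7341*1/1003 - 35383/(181/282 - 71/94) = -7341/1003 - 35383/(-16/141) = -7341/1003 - 35383*(-141/16) = -7341/1003 + 4989003/16 = 5003852553/16048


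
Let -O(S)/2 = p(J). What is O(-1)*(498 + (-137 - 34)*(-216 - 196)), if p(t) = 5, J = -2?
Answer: -709500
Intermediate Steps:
O(S) = -10 (O(S) = -2*5 = -10)
O(-1)*(498 + (-137 - 34)*(-216 - 196)) = -10*(498 + (-137 - 34)*(-216 - 196)) = -10*(498 - 171*(-412)) = -10*(498 + 70452) = -10*70950 = -709500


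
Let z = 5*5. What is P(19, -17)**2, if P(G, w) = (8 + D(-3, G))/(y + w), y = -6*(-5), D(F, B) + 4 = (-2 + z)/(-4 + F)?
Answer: 25/8281 ≈ 0.0030190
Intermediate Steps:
z = 25
D(F, B) = -4 + 23/(-4 + F) (D(F, B) = -4 + (-2 + 25)/(-4 + F) = -4 + 23/(-4 + F))
y = 30
P(G, w) = 5/(7*(30 + w)) (P(G, w) = (8 + (39 - 4*(-3))/(-4 - 3))/(30 + w) = (8 + (39 + 12)/(-7))/(30 + w) = (8 - 1/7*51)/(30 + w) = (8 - 51/7)/(30 + w) = 5/(7*(30 + w)))
P(19, -17)**2 = (5/(7*(30 - 17)))**2 = ((5/7)/13)**2 = ((5/7)*(1/13))**2 = (5/91)**2 = 25/8281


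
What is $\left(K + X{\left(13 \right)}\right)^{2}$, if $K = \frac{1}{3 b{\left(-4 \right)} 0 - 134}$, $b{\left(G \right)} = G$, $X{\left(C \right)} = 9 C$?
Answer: $\frac{245768329}{17956} \approx 13687.0$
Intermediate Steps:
$K = - \frac{1}{134}$ ($K = \frac{1}{3 \left(-4\right) 0 - 134} = \frac{1}{\left(-12\right) 0 - 134} = \frac{1}{0 - 134} = \frac{1}{-134} = - \frac{1}{134} \approx -0.0074627$)
$\left(K + X{\left(13 \right)}\right)^{2} = \left(- \frac{1}{134} + 9 \cdot 13\right)^{2} = \left(- \frac{1}{134} + 117\right)^{2} = \left(\frac{15677}{134}\right)^{2} = \frac{245768329}{17956}$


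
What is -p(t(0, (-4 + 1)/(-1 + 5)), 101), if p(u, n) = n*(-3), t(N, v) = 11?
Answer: 303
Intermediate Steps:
p(u, n) = -3*n
-p(t(0, (-4 + 1)/(-1 + 5)), 101) = -(-3)*101 = -1*(-303) = 303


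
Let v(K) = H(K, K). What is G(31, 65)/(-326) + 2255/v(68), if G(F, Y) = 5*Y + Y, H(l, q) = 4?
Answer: 366785/652 ≈ 562.55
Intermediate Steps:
v(K) = 4
G(F, Y) = 6*Y
G(31, 65)/(-326) + 2255/v(68) = (6*65)/(-326) + 2255/4 = 390*(-1/326) + 2255*(¼) = -195/163 + 2255/4 = 366785/652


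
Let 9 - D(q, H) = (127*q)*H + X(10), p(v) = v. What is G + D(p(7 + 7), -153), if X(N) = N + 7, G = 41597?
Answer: 313623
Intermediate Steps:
X(N) = 7 + N
D(q, H) = -8 - 127*H*q (D(q, H) = 9 - ((127*q)*H + (7 + 10)) = 9 - (127*H*q + 17) = 9 - (17 + 127*H*q) = 9 + (-17 - 127*H*q) = -8 - 127*H*q)
G + D(p(7 + 7), -153) = 41597 + (-8 - 127*(-153)*(7 + 7)) = 41597 + (-8 - 127*(-153)*14) = 41597 + (-8 + 272034) = 41597 + 272026 = 313623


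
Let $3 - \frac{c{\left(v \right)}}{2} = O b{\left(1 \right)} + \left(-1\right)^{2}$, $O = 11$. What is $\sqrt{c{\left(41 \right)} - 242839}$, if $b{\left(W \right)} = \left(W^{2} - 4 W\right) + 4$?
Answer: $i \sqrt{242857} \approx 492.81 i$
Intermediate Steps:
$b{\left(W \right)} = 4 + W^{2} - 4 W$
$c{\left(v \right)} = -18$ ($c{\left(v \right)} = 6 - 2 \left(11 \left(4 + 1^{2} - 4\right) + \left(-1\right)^{2}\right) = 6 - 2 \left(11 \left(4 + 1 - 4\right) + 1\right) = 6 - 2 \left(11 \cdot 1 + 1\right) = 6 - 2 \left(11 + 1\right) = 6 - 24 = -18$)
$\sqrt{c{\left(41 \right)} - 242839} = \sqrt{-18 - 242839} = \sqrt{-242857} = i \sqrt{242857}$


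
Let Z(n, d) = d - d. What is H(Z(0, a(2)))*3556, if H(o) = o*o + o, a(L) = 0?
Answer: 0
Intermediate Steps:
Z(n, d) = 0
H(o) = o + o**2 (H(o) = o**2 + o = o + o**2)
H(Z(0, a(2)))*3556 = (0*(1 + 0))*3556 = (0*1)*3556 = 0*3556 = 0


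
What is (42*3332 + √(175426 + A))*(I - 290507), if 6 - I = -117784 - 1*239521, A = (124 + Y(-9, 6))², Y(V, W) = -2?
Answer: 9348818976 + 66804*√190310 ≈ 9.3780e+9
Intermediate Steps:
A = 14884 (A = (124 - 2)² = 122² = 14884)
I = 357311 (I = 6 - (-117784 - 1*239521) = 6 - (-117784 - 239521) = 6 - 1*(-357305) = 6 + 357305 = 357311)
(42*3332 + √(175426 + A))*(I - 290507) = (42*3332 + √(175426 + 14884))*(357311 - 290507) = (139944 + √190310)*66804 = 9348818976 + 66804*√190310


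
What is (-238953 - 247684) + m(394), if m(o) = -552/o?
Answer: -95867765/197 ≈ -4.8664e+5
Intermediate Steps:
(-238953 - 247684) + m(394) = (-238953 - 247684) - 552/394 = -486637 - 552*1/394 = -486637 - 276/197 = -95867765/197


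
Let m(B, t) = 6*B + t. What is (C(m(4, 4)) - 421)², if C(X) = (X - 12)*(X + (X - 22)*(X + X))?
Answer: 29192409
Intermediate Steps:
m(B, t) = t + 6*B
C(X) = (-12 + X)*(X + 2*X*(-22 + X)) (C(X) = (-12 + X)*(X + (-22 + X)*(2*X)) = (-12 + X)*(X + 2*X*(-22 + X)))
(C(m(4, 4)) - 421)² = ((4 + 6*4)*(516 - 67*(4 + 6*4) + 2*(4 + 6*4)²) - 421)² = ((4 + 24)*(516 - 67*(4 + 24) + 2*(4 + 24)²) - 421)² = (28*(516 - 67*28 + 2*28²) - 421)² = (28*(516 - 1876 + 2*784) - 421)² = (28*(516 - 1876 + 1568) - 421)² = (28*208 - 421)² = (5824 - 421)² = 5403² = 29192409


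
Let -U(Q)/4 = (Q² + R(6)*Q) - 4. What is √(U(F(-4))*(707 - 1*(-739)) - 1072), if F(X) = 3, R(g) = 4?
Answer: 10*I*√994 ≈ 315.28*I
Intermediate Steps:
U(Q) = 16 - 16*Q - 4*Q² (U(Q) = -4*((Q² + 4*Q) - 4) = -4*(-4 + Q² + 4*Q) = 16 - 16*Q - 4*Q²)
√(U(F(-4))*(707 - 1*(-739)) - 1072) = √((16 - 16*3 - 4*3²)*(707 - 1*(-739)) - 1072) = √((16 - 48 - 4*9)*(707 + 739) - 1072) = √((16 - 48 - 36)*1446 - 1072) = √(-68*1446 - 1072) = √(-98328 - 1072) = √(-99400) = 10*I*√994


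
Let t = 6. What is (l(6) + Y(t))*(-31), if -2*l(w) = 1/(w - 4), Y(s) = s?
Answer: -713/4 ≈ -178.25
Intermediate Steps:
l(w) = -1/(2*(-4 + w)) (l(w) = -1/(2*(w - 4)) = -1/(2*(-4 + w)))
(l(6) + Y(t))*(-31) = (-1/(-8 + 2*6) + 6)*(-31) = (-1/(-8 + 12) + 6)*(-31) = (-1/4 + 6)*(-31) = (23/4)*(-31) = -713/4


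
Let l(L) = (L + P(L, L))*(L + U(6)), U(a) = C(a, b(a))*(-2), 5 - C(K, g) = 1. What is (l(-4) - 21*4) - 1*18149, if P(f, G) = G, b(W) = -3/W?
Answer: -18137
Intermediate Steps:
C(K, g) = 4 (C(K, g) = 5 - 1*1 = 5 - 1 = 4)
U(a) = -8 (U(a) = 4*(-2) = -8)
l(L) = 2*L*(-8 + L) (l(L) = (L + L)*(L - 8) = (2*L)*(-8 + L) = 2*L*(-8 + L))
(l(-4) - 21*4) - 1*18149 = (2*(-4)*(-8 - 4) - 21*4) - 1*18149 = (2*(-4)*(-12) - 84) - 18149 = (96 - 84) - 18149 = 12 - 18149 = -18137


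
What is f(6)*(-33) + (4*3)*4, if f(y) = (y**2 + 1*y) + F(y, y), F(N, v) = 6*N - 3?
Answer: -2427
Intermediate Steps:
F(N, v) = -3 + 6*N
f(y) = -3 + y**2 + 7*y (f(y) = (y**2 + 1*y) + (-3 + 6*y) = (y**2 + y) + (-3 + 6*y) = (y + y**2) + (-3 + 6*y) = -3 + y**2 + 7*y)
f(6)*(-33) + (4*3)*4 = (-3 + 6**2 + 7*6)*(-33) + (4*3)*4 = (-3 + 36 + 42)*(-33) + 12*4 = 75*(-33) + 48 = -2475 + 48 = -2427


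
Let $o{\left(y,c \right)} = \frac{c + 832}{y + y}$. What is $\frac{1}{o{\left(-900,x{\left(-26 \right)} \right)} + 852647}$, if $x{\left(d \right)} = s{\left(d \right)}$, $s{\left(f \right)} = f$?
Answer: $\frac{900}{767381897} \approx 1.1728 \cdot 10^{-6}$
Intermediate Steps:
$x{\left(d \right)} = d$
$o{\left(y,c \right)} = \frac{832 + c}{2 y}$
$\frac{1}{o{\left(-900,x{\left(-26 \right)} \right)} + 852647} = \frac{1}{\frac{832 - 26}{2 \left(-900\right)} + 852647} = \frac{1}{\frac{1}{2} \left(- \frac{1}{900}\right) 806 + 852647} = \frac{1}{- \frac{403}{900} + 852647} = \frac{1}{\frac{767381897}{900}} = \frac{900}{767381897}$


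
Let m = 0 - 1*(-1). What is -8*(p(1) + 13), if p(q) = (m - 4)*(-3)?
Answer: -176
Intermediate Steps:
m = 1 (m = 0 + 1 = 1)
p(q) = 9 (p(q) = (1 - 4)*(-3) = -3*(-3) = 9)
-8*(p(1) + 13) = -8*(9 + 13) = -8*22 = -176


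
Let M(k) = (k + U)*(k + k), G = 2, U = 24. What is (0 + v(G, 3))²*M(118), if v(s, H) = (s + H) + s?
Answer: 1642088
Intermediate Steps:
v(s, H) = H + 2*s (v(s, H) = (H + s) + s = H + 2*s)
M(k) = 2*k*(24 + k) (M(k) = (k + 24)*(k + k) = (24 + k)*(2*k) = 2*k*(24 + k))
(0 + v(G, 3))²*M(118) = (0 + (3 + 2*2))²*(2*118*(24 + 118)) = (0 + (3 + 4))²*(2*118*142) = (0 + 7)²*33512 = 7²*33512 = 49*33512 = 1642088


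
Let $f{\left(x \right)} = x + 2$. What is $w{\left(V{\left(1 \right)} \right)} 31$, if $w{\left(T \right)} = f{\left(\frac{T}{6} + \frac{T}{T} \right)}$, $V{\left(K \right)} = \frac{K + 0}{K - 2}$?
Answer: $\frac{527}{6} \approx 87.833$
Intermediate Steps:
$V{\left(K \right)} = \frac{K}{-2 + K}$
$f{\left(x \right)} = 2 + x$
$w{\left(T \right)} = 3 + \frac{T}{6}$ ($w{\left(T \right)} = 2 + \left(\frac{T}{6} + \frac{T}{T}\right) = 2 + \left(T \frac{1}{6} + 1\right) = 2 + \left(\frac{T}{6} + 1\right) = 2 + \left(1 + \frac{T}{6}\right) = 3 + \frac{T}{6}$)
$w{\left(V{\left(1 \right)} \right)} 31 = \left(3 + \frac{1 \frac{1}{-2 + 1}}{6}\right) 31 = \left(3 + \frac{1 \frac{1}{-1}}{6}\right) 31 = \left(3 + \frac{1 \left(-1\right)}{6}\right) 31 = \left(3 + \frac{1}{6} \left(-1\right)\right) 31 = \left(3 - \frac{1}{6}\right) 31 = \frac{17}{6} \cdot 31 = \frac{527}{6}$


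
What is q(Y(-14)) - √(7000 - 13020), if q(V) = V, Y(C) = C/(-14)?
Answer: 1 - 2*I*√1505 ≈ 1.0 - 77.589*I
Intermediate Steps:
Y(C) = -C/14 (Y(C) = C*(-1/14) = -C/14)
q(Y(-14)) - √(7000 - 13020) = -1/14*(-14) - √(7000 - 13020) = 1 - √(-6020) = 1 - 2*I*√1505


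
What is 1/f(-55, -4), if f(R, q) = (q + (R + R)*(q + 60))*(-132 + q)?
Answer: 1/838304 ≈ 1.1929e-6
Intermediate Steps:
f(R, q) = (-132 + q)*(q + 2*R*(60 + q)) (f(R, q) = (q + (2*R)*(60 + q))*(-132 + q) = (q + 2*R*(60 + q))*(-132 + q) = (-132 + q)*(q + 2*R*(60 + q)))
1/f(-55, -4) = 1/((-4)**2 - 15840*(-55) - 132*(-4) - 144*(-55)*(-4) + 2*(-55)*(-4)**2) = 1/(16 + 871200 + 528 - 31680 + 2*(-55)*16) = 1/(16 + 871200 + 528 - 31680 - 1760) = 1/838304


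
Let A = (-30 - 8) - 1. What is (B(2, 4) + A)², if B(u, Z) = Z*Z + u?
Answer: 441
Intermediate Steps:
A = -39 (A = -38 - 1 = -39)
B(u, Z) = u + Z² (B(u, Z) = Z² + u = u + Z²)
(B(2, 4) + A)² = ((2 + 4²) - 39)² = ((2 + 16) - 39)² = (18 - 39)² = (-21)² = 441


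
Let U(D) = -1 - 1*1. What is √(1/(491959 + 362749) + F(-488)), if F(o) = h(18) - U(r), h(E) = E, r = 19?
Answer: √3652629039997/427354 ≈ 4.4721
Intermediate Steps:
U(D) = -2 (U(D) = -1 - 1 = -2)
F(o) = 20 (F(o) = 18 - 1*(-2) = 18 + 2 = 20)
√(1/(491959 + 362749) + F(-488)) = √(1/(491959 + 362749) + 20) = √(1/854708 + 20) = √(17094161/854708) = √3652629039997/427354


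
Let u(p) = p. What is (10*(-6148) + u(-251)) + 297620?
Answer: 235889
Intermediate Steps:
(10*(-6148) + u(-251)) + 297620 = (10*(-6148) - 251) + 297620 = (-61480 - 251) + 297620 = -61731 + 297620 = 235889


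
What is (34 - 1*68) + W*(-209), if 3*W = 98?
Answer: -20584/3 ≈ -6861.3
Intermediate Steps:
W = 98/3 (W = (⅓)*98 = 98/3 ≈ 32.667)
(34 - 1*68) + W*(-209) = (34 - 1*68) + (98/3)*(-209) = (34 - 68) - 20482/3 = -34 - 20482/3 = -20584/3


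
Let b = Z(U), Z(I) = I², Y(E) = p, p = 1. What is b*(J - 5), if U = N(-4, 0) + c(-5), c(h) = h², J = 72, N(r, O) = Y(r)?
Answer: 45292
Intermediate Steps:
Y(E) = 1
N(r, O) = 1
U = 26 (U = 1 + (-5)² = 1 + 25 = 26)
b = 676 (b = 26² = 676)
b*(J - 5) = 676*(72 - 5) = 676*67 = 45292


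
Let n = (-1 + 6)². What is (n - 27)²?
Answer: 4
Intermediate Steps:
n = 25 (n = 5² = 25)
(n - 27)² = (25 - 27)² = (-2)² = 4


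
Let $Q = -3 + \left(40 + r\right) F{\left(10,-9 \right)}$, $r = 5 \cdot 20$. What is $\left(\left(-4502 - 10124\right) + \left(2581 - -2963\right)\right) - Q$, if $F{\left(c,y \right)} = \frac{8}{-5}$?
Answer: $-8855$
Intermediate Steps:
$F{\left(c,y \right)} = - \frac{8}{5}$ ($F{\left(c,y \right)} = 8 \left(- \frac{1}{5}\right) = - \frac{8}{5}$)
$r = 100$
$Q = -227$ ($Q = -3 + \left(40 + 100\right) \left(- \frac{8}{5}\right) = -3 + 140 \left(- \frac{8}{5}\right) = -3 - 224 = -227$)
$\left(\left(-4502 - 10124\right) + \left(2581 - -2963\right)\right) - Q = \left(\left(-4502 - 10124\right) + \left(2581 - -2963\right)\right) - -227 = \left(-14626 + \left(2581 + 2963\right)\right) + 227 = \left(-14626 + 5544\right) + 227 = -9082 + 227 = -8855$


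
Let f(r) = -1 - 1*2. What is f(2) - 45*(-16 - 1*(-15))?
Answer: 42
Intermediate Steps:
f(r) = -3 (f(r) = -1 - 2 = -3)
f(2) - 45*(-16 - 1*(-15)) = -3 - 45*(-16 - 1*(-15)) = -3 - 45*(-16 + 15) = -3 - 45*(-1) = -3 + 45 = 42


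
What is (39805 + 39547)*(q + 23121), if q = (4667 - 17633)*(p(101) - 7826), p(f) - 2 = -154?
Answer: 8210223636888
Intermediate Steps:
p(f) = -152 (p(f) = 2 - 154 = -152)
q = 103442748 (q = (4667 - 17633)*(-152 - 7826) = -12966*(-7978) = 103442748)
(39805 + 39547)*(q + 23121) = (39805 + 39547)*(103442748 + 23121) = 79352*103465869 = 8210223636888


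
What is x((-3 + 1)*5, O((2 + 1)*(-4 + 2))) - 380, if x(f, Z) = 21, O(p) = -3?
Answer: -359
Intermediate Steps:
x((-3 + 1)*5, O((2 + 1)*(-4 + 2))) - 380 = 21 - 380 = -359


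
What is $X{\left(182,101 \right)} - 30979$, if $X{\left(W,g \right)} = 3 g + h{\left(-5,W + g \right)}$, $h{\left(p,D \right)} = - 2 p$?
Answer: $-30666$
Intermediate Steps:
$X{\left(W,g \right)} = 10 + 3 g$ ($X{\left(W,g \right)} = 3 g - -10 = 3 g + 10 = 10 + 3 g$)
$X{\left(182,101 \right)} - 30979 = \left(10 + 3 \cdot 101\right) - 30979 = \left(10 + 303\right) - 30979 = 313 - 30979 = -30666$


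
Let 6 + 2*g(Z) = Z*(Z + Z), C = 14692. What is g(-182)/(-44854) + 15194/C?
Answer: 24362243/82374371 ≈ 0.29575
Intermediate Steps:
g(Z) = -3 + Z² (g(Z) = -3 + (Z*(Z + Z))/2 = -3 + (Z*(2*Z))/2 = -3 + (2*Z²)/2 = -3 + Z²)
g(-182)/(-44854) + 15194/C = (-3 + (-182)²)/(-44854) + 15194/14692 = (-3 + 33124)*(-1/44854) + 15194*(1/14692) = 33121*(-1/44854) + 7597/7346 = -33121/44854 + 7597/7346 = 24362243/82374371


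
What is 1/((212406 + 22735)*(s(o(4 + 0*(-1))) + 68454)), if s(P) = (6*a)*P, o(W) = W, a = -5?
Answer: 1/16068125094 ≈ 6.2235e-11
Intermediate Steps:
s(P) = -30*P (s(P) = (6*(-5))*P = -30*P)
1/((212406 + 22735)*(s(o(4 + 0*(-1))) + 68454)) = 1/((212406 + 22735)*(-30*(4 + 0*(-1)) + 68454)) = 1/(235141*(-30*(4 + 0) + 68454)) = 1/(235141*(-30*4 + 68454)) = 1/(235141*(-120 + 68454)) = 1/(235141*68334) = 1/16068125094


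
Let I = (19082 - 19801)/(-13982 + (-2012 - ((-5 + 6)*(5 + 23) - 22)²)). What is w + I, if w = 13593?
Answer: 217896509/16030 ≈ 13593.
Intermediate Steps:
I = 719/16030 (I = -719/(-13982 + (-2012 - (1*28 - 22)²)) = -719/(-13982 + (-2012 - (28 - 22)²)) = -719/(-13982 + (-2012 - 1*6²)) = -719/(-13982 + (-2012 - 1*36)) = -719/(-13982 + (-2012 - 36)) = -719/(-13982 - 2048) = -719/(-16030) = -719*(-1/16030) = 719/16030 ≈ 0.044853)
w + I = 13593 + 719/16030 = 217896509/16030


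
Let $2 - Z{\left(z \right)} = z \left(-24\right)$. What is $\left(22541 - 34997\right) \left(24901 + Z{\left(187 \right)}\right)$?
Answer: $-366094296$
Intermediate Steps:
$Z{\left(z \right)} = 2 + 24 z$ ($Z{\left(z \right)} = 2 - z \left(-24\right) = 2 - - 24 z = 2 + 24 z$)
$\left(22541 - 34997\right) \left(24901 + Z{\left(187 \right)}\right) = \left(22541 - 34997\right) \left(24901 + \left(2 + 24 \cdot 187\right)\right) = - 12456 \left(24901 + \left(2 + 4488\right)\right) = - 12456 \left(24901 + 4490\right) = \left(-12456\right) 29391 = -366094296$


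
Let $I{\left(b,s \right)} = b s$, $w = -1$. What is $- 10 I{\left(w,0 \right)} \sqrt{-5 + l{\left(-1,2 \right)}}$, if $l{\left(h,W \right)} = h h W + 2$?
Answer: $0$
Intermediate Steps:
$l{\left(h,W \right)} = 2 + W h^{2}$ ($l{\left(h,W \right)} = h^{2} W + 2 = W h^{2} + 2 = 2 + W h^{2}$)
$- 10 I{\left(w,0 \right)} \sqrt{-5 + l{\left(-1,2 \right)}} = - 10 \left(\left(-1\right) 0\right) \sqrt{-5 + \left(2 + 2 \left(-1\right)^{2}\right)} = \left(-10\right) 0 \sqrt{-5 + \left(2 + 2 \cdot 1\right)} = 0 \sqrt{-5 + \left(2 + 2\right)} = 0 \sqrt{-5 + 4} = 0 \sqrt{-1} = 0 i = 0$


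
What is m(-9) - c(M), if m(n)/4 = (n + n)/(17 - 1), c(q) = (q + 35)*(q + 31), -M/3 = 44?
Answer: -19603/2 ≈ -9801.5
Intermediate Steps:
M = -132 (M = -3*44 = -132)
c(q) = (31 + q)*(35 + q) (c(q) = (35 + q)*(31 + q) = (31 + q)*(35 + q))
m(n) = n/2 (m(n) = 4*((n + n)/(17 - 1)) = 4*((2*n)/16) = 4*((2*n)*(1/16)) = 4*(n/8) = n/2)
m(-9) - c(M) = (½)*(-9) - (1085 + (-132)² + 66*(-132)) = -9/2 - (1085 + 17424 - 8712) = -9/2 - 1*9797 = -9/2 - 9797 = -19603/2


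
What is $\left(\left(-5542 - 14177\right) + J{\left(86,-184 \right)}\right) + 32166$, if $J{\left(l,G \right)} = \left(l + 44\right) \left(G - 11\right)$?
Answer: $-12903$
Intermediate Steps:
$J{\left(l,G \right)} = \left(-11 + G\right) \left(44 + l\right)$ ($J{\left(l,G \right)} = \left(44 + l\right) \left(-11 + G\right) = \left(-11 + G\right) \left(44 + l\right)$)
$\left(\left(-5542 - 14177\right) + J{\left(86,-184 \right)}\right) + 32166 = \left(\left(-5542 - 14177\right) - 25350\right) + 32166 = \left(-19719 - 25350\right) + 32166 = -45069 + 32166 = -12903$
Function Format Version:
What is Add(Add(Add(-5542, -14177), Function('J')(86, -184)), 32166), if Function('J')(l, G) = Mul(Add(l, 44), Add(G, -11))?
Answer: -12903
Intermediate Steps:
Function('J')(l, G) = Mul(Add(-11, G), Add(44, l)) (Function('J')(l, G) = Mul(Add(44, l), Add(-11, G)) = Mul(Add(-11, G), Add(44, l)))
Add(Add(Add(-5542, -14177), Function('J')(86, -184)), 32166) = Add(Add(Add(-5542, -14177), Add(-484, Mul(-11, 86), Mul(44, -184), Mul(-184, 86))), 32166) = Add(Add(-19719, Add(-484, -946, -8096, -15824)), 32166) = Add(Add(-19719, -25350), 32166) = Add(-45069, 32166) = -12903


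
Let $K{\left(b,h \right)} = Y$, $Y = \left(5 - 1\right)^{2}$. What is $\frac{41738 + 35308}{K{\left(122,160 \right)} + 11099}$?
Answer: $\frac{25682}{3705} \approx 6.9317$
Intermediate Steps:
$Y = 16$ ($Y = 4^{2} = 16$)
$K{\left(b,h \right)} = 16$
$\frac{41738 + 35308}{K{\left(122,160 \right)} + 11099} = \frac{41738 + 35308}{16 + 11099} = \frac{77046}{11115} = 77046 \cdot \frac{1}{11115} = \frac{25682}{3705}$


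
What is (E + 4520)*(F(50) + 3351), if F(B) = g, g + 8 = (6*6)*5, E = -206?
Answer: 15198222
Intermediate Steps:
g = 172 (g = -8 + (6*6)*5 = -8 + 36*5 = -8 + 180 = 172)
F(B) = 172
(E + 4520)*(F(50) + 3351) = (-206 + 4520)*(172 + 3351) = 4314*3523 = 15198222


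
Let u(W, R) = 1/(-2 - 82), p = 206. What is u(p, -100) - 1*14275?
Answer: -1199101/84 ≈ -14275.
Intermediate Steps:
u(W, R) = -1/84 (u(W, R) = 1/(-84) = -1/84)
u(p, -100) - 1*14275 = -1/84 - 1*14275 = -1/84 - 14275 = -1199101/84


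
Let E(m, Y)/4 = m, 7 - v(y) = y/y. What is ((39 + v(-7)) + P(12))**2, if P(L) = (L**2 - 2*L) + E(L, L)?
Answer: 45369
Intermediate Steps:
v(y) = 6 (v(y) = 7 - y/y = 7 - 1*1 = 7 - 1 = 6)
E(m, Y) = 4*m
P(L) = L**2 + 2*L (P(L) = (L**2 - 2*L) + 4*L = L**2 + 2*L)
((39 + v(-7)) + P(12))**2 = ((39 + 6) + 12*(2 + 12))**2 = (45 + 12*14)**2 = (45 + 168)**2 = 213**2 = 45369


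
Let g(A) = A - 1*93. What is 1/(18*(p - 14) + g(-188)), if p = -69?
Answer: -1/1775 ≈ -0.00056338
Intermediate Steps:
g(A) = -93 + A (g(A) = A - 93 = -93 + A)
1/(18*(p - 14) + g(-188)) = 1/(18*(-69 - 14) + (-93 - 188)) = 1/(18*(-83) - 281) = 1/(-1494 - 281) = 1/(-1775) = -1/1775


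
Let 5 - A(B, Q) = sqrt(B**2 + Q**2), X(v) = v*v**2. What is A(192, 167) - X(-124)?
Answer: 1906629 - sqrt(64753) ≈ 1.9064e+6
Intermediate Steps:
X(v) = v**3
A(B, Q) = 5 - sqrt(B**2 + Q**2)
A(192, 167) - X(-124) = (5 - sqrt(192**2 + 167**2)) - 1*(-124)**3 = (5 - sqrt(36864 + 27889)) - 1*(-1906624) = (5 - sqrt(64753)) + 1906624 = 1906629 - sqrt(64753)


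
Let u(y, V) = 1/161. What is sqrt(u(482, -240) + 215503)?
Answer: 4*sqrt(349128339)/161 ≈ 464.22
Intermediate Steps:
u(y, V) = 1/161
sqrt(u(482, -240) + 215503) = sqrt(1/161 + 215503) = sqrt(34695984/161) = 4*sqrt(349128339)/161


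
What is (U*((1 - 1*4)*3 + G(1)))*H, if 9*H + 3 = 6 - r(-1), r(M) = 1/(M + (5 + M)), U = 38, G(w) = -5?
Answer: -4256/27 ≈ -157.63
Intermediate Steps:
r(M) = 1/(5 + 2*M)
H = 8/27 (H = -⅓ + (6 - 1/(5 + 2*(-1)))/9 = -⅓ + (6 - 1/(5 - 2))/9 = -⅓ + (6 - 1/3)/9 = -⅓ + (6 - 1*⅓)/9 = -⅓ + (6 - ⅓)/9 = -⅓ + (⅑)*(17/3) = -⅓ + 17/27 = 8/27 ≈ 0.29630)
(U*((1 - 1*4)*3 + G(1)))*H = (38*((1 - 1*4)*3 - 5))*(8/27) = (38*((1 - 4)*3 - 5))*(8/27) = (38*(-3*3 - 5))*(8/27) = (38*(-9 - 5))*(8/27) = (38*(-14))*(8/27) = -532*8/27 = -4256/27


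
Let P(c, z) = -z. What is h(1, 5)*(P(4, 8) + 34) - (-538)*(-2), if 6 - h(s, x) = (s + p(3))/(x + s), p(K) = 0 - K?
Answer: -2734/3 ≈ -911.33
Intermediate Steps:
p(K) = -K
h(s, x) = 6 - (-3 + s)/(s + x) (h(s, x) = 6 - (s - 1*3)/(x + s) = 6 - (s - 3)/(s + x) = 6 - (-3 + s)/(s + x))
h(1, 5)*(P(4, 8) + 34) - (-538)*(-2) = ((3 + 5*1 + 6*5)/(1 + 5))*(-1*8 + 34) - (-538)*(-2) = ((3 + 5 + 30)/6)*(-8 + 34) - 1*1076 = ((1/6)*38)*26 - 1076 = (19/3)*26 - 1076 = 494/3 - 1076 = -2734/3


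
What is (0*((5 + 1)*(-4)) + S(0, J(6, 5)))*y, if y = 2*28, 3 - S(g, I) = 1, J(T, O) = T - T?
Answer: 112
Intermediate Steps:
J(T, O) = 0
S(g, I) = 2 (S(g, I) = 3 - 1*1 = 3 - 1 = 2)
y = 56
(0*((5 + 1)*(-4)) + S(0, J(6, 5)))*y = (0*((5 + 1)*(-4)) + 2)*56 = (0*(6*(-4)) + 2)*56 = (0*(-24) + 2)*56 = (0 + 2)*56 = 2*56 = 112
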